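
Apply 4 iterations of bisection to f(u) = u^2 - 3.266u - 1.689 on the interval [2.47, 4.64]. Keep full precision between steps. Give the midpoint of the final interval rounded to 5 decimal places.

3.75844

f(2.470000) = -3.655120, f(4.640000) = 4.686360 (opposite signs)
step 1: m = 3.555000, f(m) = -0.661605 < 0 → root in [3.555000, 4.640000]
step 2: m = 4.097500, f(m) = 1.718071 > 0 → root in [3.555000, 4.097500]
step 3: m = 3.826250, f(m) = 0.454657 > 0 → root in [3.555000, 3.826250]
step 4: m = 3.690625, f(m) = -0.121868 < 0 → root in [3.690625, 3.826250]
Midpoint of [3.690625, 3.826250] = 3.758437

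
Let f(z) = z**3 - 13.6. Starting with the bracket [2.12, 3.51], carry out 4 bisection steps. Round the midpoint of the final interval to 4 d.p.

2.4241

f(2.120000) = -4.071872, f(3.510000) = 29.643551 (opposite signs)
step 1: m = 2.815000, f(m) = 8.706693 > 0 → root in [2.120000, 2.815000]
step 2: m = 2.467500, f(m) = 1.423513 > 0 → root in [2.120000, 2.467500]
step 3: m = 2.293750, f(m) = -1.531918 < 0 → root in [2.293750, 2.467500]
step 4: m = 2.380625, f(m) = -0.108104 < 0 → root in [2.380625, 2.467500]
Midpoint of [2.380625, 2.467500] = 2.424063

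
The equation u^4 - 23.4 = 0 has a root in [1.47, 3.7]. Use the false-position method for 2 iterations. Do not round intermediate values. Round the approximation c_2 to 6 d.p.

1.867045

False-position update: c = (a·f(b) − b·f(a))/(f(b) − f(a)); replace the endpoint whose sign matches f(c).
f(1.470000) = -18.730511, f(3.700000) = 164.016100
step 1: c = 1.698563, f(c) = -15.076112 < 0 → new bracket [1.698563, 3.700000]
step 2: c = 1.867045, f(c) = -11.248800 < 0 → new bracket [1.867045, 3.700000]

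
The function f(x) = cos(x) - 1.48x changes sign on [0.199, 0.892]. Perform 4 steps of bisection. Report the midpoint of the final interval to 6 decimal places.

f(0.199000) = 0.685745, f(0.892000) = -0.692303 (opposite signs)
step 1: m = 0.545500, f(m) = 0.047528 > 0 → root in [0.545500, 0.892000]
step 2: m = 0.718750, f(m) = -0.311121 < 0 → root in [0.545500, 0.718750]
step 3: m = 0.632125, f(m) = -0.128771 < 0 → root in [0.545500, 0.632125]
step 4: m = 0.588812, f(m) = -0.039842 < 0 → root in [0.545500, 0.588812]
Midpoint of [0.545500, 0.588812] = 0.567156

0.567156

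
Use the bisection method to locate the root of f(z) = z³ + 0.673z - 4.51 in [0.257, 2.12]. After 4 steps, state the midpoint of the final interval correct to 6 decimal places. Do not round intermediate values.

f(0.257000) = -4.320064, f(2.120000) = 6.444888 (opposite signs)
step 1: m = 1.188500, f(m) = -2.031345 < 0 → root in [1.188500, 2.120000]
step 2: m = 1.654250, f(m) = 1.130237 > 0 → root in [1.188500, 1.654250]
step 3: m = 1.421375, f(m) = -0.681801 < 0 → root in [1.421375, 1.654250]
step 4: m = 1.537813, f(m) = 0.161670 > 0 → root in [1.421375, 1.537813]
Midpoint of [1.421375, 1.537813] = 1.479594

1.479594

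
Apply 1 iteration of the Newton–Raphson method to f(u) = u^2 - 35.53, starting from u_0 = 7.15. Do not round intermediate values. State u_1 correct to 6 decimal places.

6.059615

f'(u) = 2u
u_0 = 7.150000: f = 15.592500, f' = 14.300000 → u_1 = 7.150000 - (15.592500)/(14.300000) = 6.059615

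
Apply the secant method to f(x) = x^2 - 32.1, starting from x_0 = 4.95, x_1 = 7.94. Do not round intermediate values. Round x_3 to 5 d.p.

5.64438

f(x_0) = -7.597500, f(x_1) = 30.943600
x_2 = 7.940000 - (30.943600)·(7.940000 - 4.950000)/(30.943600 - (-7.597500)) = 5.539410; f(x_2) = -1.414932
x_3 = 5.539410 - (-1.414932)·(5.539410 - 7.940000)/(-1.414932 - (30.943600)) = 5.644380; f(x_3) = -0.240971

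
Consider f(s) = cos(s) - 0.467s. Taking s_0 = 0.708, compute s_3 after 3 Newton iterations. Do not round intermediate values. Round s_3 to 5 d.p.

1.05541

f'(s) = -sin(s) - 0.467
s_0 = 0.708000: f = 0.429028, f' = -1.117316 → s_1 = 0.708000 - (0.429028)/(-1.117316) = 1.091981
s_1 = 1.091981: f = -0.049227, f' = -1.354541 → s_2 = 1.091981 - (-0.049227)/(-1.354541) = 1.055639
s_2 = 1.055639: f = -0.000311, f' = -1.337215 → s_3 = 1.055639 - (-0.000311)/(-1.337215) = 1.055406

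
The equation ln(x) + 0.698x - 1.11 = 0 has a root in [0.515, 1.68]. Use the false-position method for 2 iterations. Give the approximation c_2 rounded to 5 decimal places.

1.27658

f(0.515000) = -1.414118, f(1.680000) = 0.581434
step 1: c = 1.340560, f(c) = 0.118798 > 0 → new bracket [0.515000, 1.340560]
step 2: c = 1.276581, f(c) = 0.025238 > 0 → new bracket [0.515000, 1.276581]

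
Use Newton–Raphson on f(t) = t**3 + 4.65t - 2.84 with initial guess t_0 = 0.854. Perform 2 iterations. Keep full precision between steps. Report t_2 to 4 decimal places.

0.5710

f'(t) = 3t**2 + 4.65
t_0 = 0.854000: f = 1.753936, f' = 6.837948 → t_1 = 0.854000 - (1.753936)/(6.837948) = 0.597500
t_1 = 0.597500: f = 0.151684, f' = 5.721018 → t_2 = 0.597500 - (0.151684)/(5.721018) = 0.570986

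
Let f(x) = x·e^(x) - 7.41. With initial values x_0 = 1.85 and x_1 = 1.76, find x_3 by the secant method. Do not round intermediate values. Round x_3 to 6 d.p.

1.563580

f(x_0) = 4.355666, f(x_1) = 2.819890
x_2 = 1.760000 - (2.819890)·(1.760000 - 1.850000)/(2.819890 - (4.355666)) = 1.594748; f(x_2) = 0.447463
x_3 = 1.594748 - (0.447463)·(1.594748 - 1.760000)/(0.447463 - (2.819890)) = 1.563580; f(x_3) = 0.057482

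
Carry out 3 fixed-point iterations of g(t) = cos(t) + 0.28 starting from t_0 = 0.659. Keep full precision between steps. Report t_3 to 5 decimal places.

1.00512

t_1 = g(0.659000) = 1.070605
t_2 = g(1.070605) = 0.759593
t_3 = g(0.759593) = 1.005116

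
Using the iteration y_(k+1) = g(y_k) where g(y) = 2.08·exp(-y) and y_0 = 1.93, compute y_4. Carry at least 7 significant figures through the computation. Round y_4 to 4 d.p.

y_1 = g(1.930000) = 0.301908
y_2 = g(0.301908) = 1.537964
y_3 = g(1.537964) = 0.446821
y_4 = g(0.446821) = 1.330489

1.3305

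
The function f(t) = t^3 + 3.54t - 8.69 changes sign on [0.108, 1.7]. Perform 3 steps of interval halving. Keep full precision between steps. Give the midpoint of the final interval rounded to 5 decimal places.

1.40150

f(0.108000) = -8.306420, f(1.700000) = 2.241000 (opposite signs)
step 1: m = 0.904000, f(m) = -4.751077 < 0 → root in [0.904000, 1.700000]
step 2: m = 1.302000, f(m) = -1.873764 < 0 → root in [1.302000, 1.700000]
step 3: m = 1.501000, f(m) = 0.005295 > 0 → root in [1.302000, 1.501000]
Midpoint of [1.302000, 1.501000] = 1.401500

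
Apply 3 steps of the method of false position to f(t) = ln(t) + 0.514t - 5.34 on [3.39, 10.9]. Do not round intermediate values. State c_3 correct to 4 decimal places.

False-position update: c = (a·f(b) − b·f(a))/(f(b) − f(a)); replace the endpoint whose sign matches f(c).
f(3.390000) = -2.376710, f(10.900000) = 2.651363
step 1: c = 6.939887, f(c) = 0.164388 > 0 → new bracket [3.390000, 6.939887]
step 2: c = 6.710240, f(c) = 0.012698 > 0 → new bracket [3.390000, 6.710240]
step 3: c = 6.692595, f(c) = 0.000996 > 0 → new bracket [3.390000, 6.692595]

6.6926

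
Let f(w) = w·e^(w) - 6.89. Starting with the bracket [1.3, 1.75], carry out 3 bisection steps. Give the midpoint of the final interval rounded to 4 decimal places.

1.4969

f(1.300000) = -2.119914, f(1.750000) = 3.180555 (opposite signs)
step 1: m = 1.525000, f(m) = 0.117594 > 0 → root in [1.300000, 1.525000]
step 2: m = 1.412500, f(m) = -1.089981 < 0 → root in [1.412500, 1.525000]
step 3: m = 1.468750, f(m) = -0.510041 < 0 → root in [1.468750, 1.525000]
Midpoint of [1.468750, 1.525000] = 1.496875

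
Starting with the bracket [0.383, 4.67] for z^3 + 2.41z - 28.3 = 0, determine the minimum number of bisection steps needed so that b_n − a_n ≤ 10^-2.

9

Initial width b − a = 4.67 − 0.383 = 4.287000.
After n steps the width is (b−a)/2^n; need (b−a)/2^n ≤ 10^-2.
So n ≥ log₂(4.287000/10^-2) = log₂(428.7000) ≈ 8.7438.
Hence n = 9.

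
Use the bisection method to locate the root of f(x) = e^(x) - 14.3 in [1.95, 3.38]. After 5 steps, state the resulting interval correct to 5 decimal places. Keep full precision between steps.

[2.62031, 2.66500]

f(1.950000) = -7.271312, f(3.380000) = 15.070771 (opposite signs)
step 1: m = 2.665000, f(m) = 0.067950 > 0 → root in [1.950000, 2.665000]
step 2: m = 2.307500, f(m) = -4.250730 < 0 → root in [2.307500, 2.665000]
step 3: m = 2.486250, f(m) = -2.283869 < 0 → root in [2.486250, 2.665000]
step 4: m = 2.575625, f(m) = -1.160473 < 0 → root in [2.575625, 2.665000]
step 5: m = 2.620312, f(m) = -0.559983 < 0 → root in [2.620312, 2.665000]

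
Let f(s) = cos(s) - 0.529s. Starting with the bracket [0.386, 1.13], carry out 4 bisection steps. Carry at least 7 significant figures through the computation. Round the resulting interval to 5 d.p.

f(0.386000) = 0.722228, f(1.130000) = -0.171110 (opposite signs)
step 1: m = 0.758000, f(m) = 0.325230 > 0 → root in [0.758000, 1.130000]
step 2: m = 0.944000, f(m) = 0.087177 > 0 → root in [0.944000, 1.130000]
step 3: m = 1.037000, f(m) = -0.039768 < 0 → root in [0.944000, 1.037000]
step 4: m = 0.990500, f(m) = 0.024297 > 0 → root in [0.990500, 1.037000]

[0.99050, 1.03700]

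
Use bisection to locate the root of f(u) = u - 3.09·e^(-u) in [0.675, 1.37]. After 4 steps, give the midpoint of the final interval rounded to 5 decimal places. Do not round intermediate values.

f(0.675000) = -0.898293, f(1.370000) = 0.584809 (opposite signs)
step 1: m = 1.022500, f(m) = -0.088956 < 0 → root in [1.022500, 1.370000]
step 2: m = 1.196250, f(m) = 0.262063 > 0 → root in [1.022500, 1.196250]
step 3: m = 1.109375, f(m) = 0.090401 > 0 → root in [1.022500, 1.109375]
step 4: m = 1.065937, f(m) = 0.001727 > 0 → root in [1.022500, 1.065937]
Midpoint of [1.022500, 1.065937] = 1.044219

1.04422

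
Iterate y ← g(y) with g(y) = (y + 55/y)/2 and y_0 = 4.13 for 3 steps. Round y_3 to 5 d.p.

y_1 = g(4.130000) = 8.723596
y_2 = g(8.723596) = 7.514168
y_3 = g(7.514168) = 7.416837

7.41684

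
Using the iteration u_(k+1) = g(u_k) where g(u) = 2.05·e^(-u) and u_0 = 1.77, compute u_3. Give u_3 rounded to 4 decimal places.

u_1 = g(1.770000) = 0.349183
u_2 = g(0.349183) = 1.445792
u_3 = g(1.445792) = 0.482897

0.4829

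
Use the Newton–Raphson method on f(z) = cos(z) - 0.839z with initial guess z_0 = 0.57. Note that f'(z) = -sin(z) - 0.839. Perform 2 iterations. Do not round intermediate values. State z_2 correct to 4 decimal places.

z_0 = 0.570000: f = 0.363671, f' = -1.378632 → z_1 = 0.570000 - (0.363671)/(-1.378632) = 0.833791
z_1 = 0.833791: f = -0.027478, f' = -1.579485 → z_2 = 0.833791 - (-0.027478)/(-1.579485) = 0.816395

0.8164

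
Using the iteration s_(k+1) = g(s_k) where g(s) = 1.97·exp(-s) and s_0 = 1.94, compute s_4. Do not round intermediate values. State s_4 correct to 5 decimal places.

s_1 = g(1.940000) = 0.283097
s_2 = g(0.283097) = 1.484290
s_3 = g(1.484290) = 0.446526
s_4 = g(0.446526) = 1.260498

1.26050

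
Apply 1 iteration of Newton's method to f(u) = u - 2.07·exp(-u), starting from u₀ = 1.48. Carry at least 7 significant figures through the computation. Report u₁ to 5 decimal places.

0.79431

f'(u) = 1 + 2.07·exp(-u)
u_0 = 1.480000: f = 1.008790, f' = 1.471210 → u_1 = 1.480000 - (1.008790)/(1.471210) = 0.794313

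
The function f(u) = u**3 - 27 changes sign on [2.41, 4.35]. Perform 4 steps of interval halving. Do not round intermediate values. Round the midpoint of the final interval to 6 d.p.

f(2.410000) = -13.002479, f(4.350000) = 55.312875 (opposite signs)
step 1: m = 3.380000, f(m) = 11.614472 > 0 → root in [2.410000, 3.380000]
step 2: m = 2.895000, f(m) = -2.736933 < 0 → root in [2.895000, 3.380000]
step 3: m = 3.137500, f(m) = 3.885256 > 0 → root in [2.895000, 3.137500]
step 4: m = 3.016250, f(m) = 0.441131 > 0 → root in [2.895000, 3.016250]
Midpoint of [2.895000, 3.016250] = 2.955625

2.955625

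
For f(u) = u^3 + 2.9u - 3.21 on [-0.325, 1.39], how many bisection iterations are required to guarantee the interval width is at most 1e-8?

Initial width b − a = 1.39 − -0.325 = 1.715000.
After n steps the width is (b−a)/2^n; need (b−a)/2^n ≤ 1e-8.
So n ≥ log₂(1.715000/1e-8) = log₂(171500000.0000) ≈ 27.3536.
Hence n = 28.

28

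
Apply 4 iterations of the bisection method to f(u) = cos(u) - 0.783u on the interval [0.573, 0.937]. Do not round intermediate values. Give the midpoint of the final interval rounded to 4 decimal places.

f(0.573000) = 0.391619, f(0.937000) = -0.141463 (opposite signs)
step 1: m = 0.755000, f(m) = 0.137107 > 0 → root in [0.755000, 0.937000]
step 2: m = 0.846000, f(m) = 0.000565 > 0 → root in [0.846000, 0.937000]
step 3: m = 0.891500, f(m) = -0.069799 < 0 → root in [0.846000, 0.891500]
step 4: m = 0.868750, f(m) = -0.034450 < 0 → root in [0.846000, 0.868750]
Midpoint of [0.846000, 0.868750] = 0.857375

0.8574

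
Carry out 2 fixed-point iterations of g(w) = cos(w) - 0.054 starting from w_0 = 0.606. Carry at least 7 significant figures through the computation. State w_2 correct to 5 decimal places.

0.66535

w_1 = g(0.606000) = 0.767933
w_2 = g(0.767933) = 0.665348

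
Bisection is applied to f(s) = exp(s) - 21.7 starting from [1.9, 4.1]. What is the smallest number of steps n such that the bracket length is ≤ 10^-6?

Initial width b − a = 4.1 − 1.9 = 2.200000.
After n steps the width is (b−a)/2^n; need (b−a)/2^n ≤ 10^-6.
So n ≥ log₂(2.200000/10^-6) = log₂(2200000.0000) ≈ 21.0691.
Hence n = 22.

22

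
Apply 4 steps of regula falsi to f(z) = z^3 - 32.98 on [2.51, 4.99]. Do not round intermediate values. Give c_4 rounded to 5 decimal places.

f(2.510000) = -17.166749, f(4.990000) = 91.271499
step 1: c = 2.902606, f(c) = -8.525184 < 0 → new bracket [2.902606, 4.990000]
step 2: c = 3.080923, f(c) = -3.735612 < 0 → new bracket [3.080923, 4.990000]
step 3: c = 3.155987, f(c) = -1.545581 < 0 → new bracket [3.155987, 4.990000]
step 4: c = 3.186526, f(c) = -0.624169 < 0 → new bracket [3.186526, 4.990000]

3.18653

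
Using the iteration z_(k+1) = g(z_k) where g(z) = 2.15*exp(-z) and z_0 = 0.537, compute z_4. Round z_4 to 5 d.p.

0.66996

z_1 = g(0.537000) = 1.256673
z_2 = g(1.256673) = 0.611888
z_3 = g(0.611888) = 1.166000
z_4 = g(1.166000) = 0.669963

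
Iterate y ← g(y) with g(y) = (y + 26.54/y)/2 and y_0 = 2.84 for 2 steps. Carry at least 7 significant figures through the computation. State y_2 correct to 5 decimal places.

y_1 = g(2.840000) = 6.092535
y_2 = g(6.092535) = 5.224343

5.22434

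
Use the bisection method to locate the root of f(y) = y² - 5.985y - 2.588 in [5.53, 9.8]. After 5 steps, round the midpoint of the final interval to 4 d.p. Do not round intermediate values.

f(5.530000) = -5.104150, f(9.800000) = 34.799000 (opposite signs)
step 1: m = 7.665000, f(m) = 10.289200 > 0 → root in [5.530000, 7.665000]
step 2: m = 6.597500, f(m) = 1.452969 > 0 → root in [5.530000, 6.597500]
step 3: m = 6.063750, f(m) = -2.110480 < 0 → root in [6.063750, 6.597500]
step 4: m = 6.330625, f(m) = -0.399978 < 0 → root in [6.330625, 6.597500]
step 5: m = 6.464063, f(m) = 0.508690 > 0 → root in [6.330625, 6.464063]
Midpoint of [6.330625, 6.464063] = 6.397344

6.3973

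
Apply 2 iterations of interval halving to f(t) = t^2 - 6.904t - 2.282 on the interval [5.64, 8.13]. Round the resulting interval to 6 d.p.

f(5.640000) = -9.410960, f(8.130000) = 7.685380 (opposite signs)
step 1: m = 6.885000, f(m) = -2.412815 < 0 → root in [6.885000, 8.130000]
step 2: m = 7.507500, f(m) = 2.248776 > 0 → root in [6.885000, 7.507500]

[6.885000, 7.507500]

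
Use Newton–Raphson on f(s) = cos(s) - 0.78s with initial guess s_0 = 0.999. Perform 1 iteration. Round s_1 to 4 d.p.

Newton update: s ← s − f(s)/f'(s).
f'(s) = -sin(s) - 0.78
s_0 = 0.999000: f = -0.238076, f' = -1.620930 → s_1 = 0.999000 - (-0.238076)/(-1.620930) = 0.852124

0.8521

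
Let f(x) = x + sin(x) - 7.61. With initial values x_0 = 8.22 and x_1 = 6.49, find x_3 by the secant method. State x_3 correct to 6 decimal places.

f(x_0) = 1.543760, f(x_1) = -0.914656
x_2 = 6.490000 - (-0.914656)·(6.490000 - 8.220000)/(-0.914656 - (1.543760)) = 7.133648; f(x_2) = 0.275234
x_3 = 7.133648 - (0.275234)·(7.133648 - 6.490000)/(0.275234 - (-0.914656)) = 6.984766; f(x_3) = 0.020191

6.984766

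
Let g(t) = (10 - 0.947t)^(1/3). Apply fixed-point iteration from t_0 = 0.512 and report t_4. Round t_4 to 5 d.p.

t_1 = g(0.512000) = 2.119036
t_2 = g(2.119036) = 1.999439
t_3 = g(1.999439) = 2.008838
t_4 = g(2.008838) = 2.008103

2.00810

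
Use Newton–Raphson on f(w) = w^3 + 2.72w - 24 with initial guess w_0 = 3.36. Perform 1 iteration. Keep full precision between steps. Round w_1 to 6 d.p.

2.729418

f'(w) = 3w^2 + 2.72
w_0 = 3.360000: f = 23.072256, f' = 36.588800 → w_1 = 3.360000 - (23.072256)/(36.588800) = 2.729418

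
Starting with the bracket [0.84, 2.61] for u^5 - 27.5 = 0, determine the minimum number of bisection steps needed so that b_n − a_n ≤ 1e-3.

Initial width b − a = 2.61 − 0.84 = 1.770000.
After n steps the width is (b−a)/2^n; need (b−a)/2^n ≤ 1e-3.
So n ≥ log₂(1.770000/1e-3) = log₂(1770.0000) ≈ 10.7895.
Hence n = 11.

11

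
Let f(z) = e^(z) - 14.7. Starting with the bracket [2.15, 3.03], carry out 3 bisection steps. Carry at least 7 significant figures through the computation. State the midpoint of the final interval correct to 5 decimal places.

f(2.150000) = -6.115142, f(3.030000) = 5.997233 (opposite signs)
step 1: m = 2.590000, f(m) = -1.370228 < 0 → root in [2.590000, 3.030000]
step 2: m = 2.810000, f(m) = 1.909918 > 0 → root in [2.590000, 2.810000]
step 3: m = 2.700000, f(m) = 0.179732 > 0 → root in [2.590000, 2.700000]
Midpoint of [2.590000, 2.700000] = 2.645000

2.64500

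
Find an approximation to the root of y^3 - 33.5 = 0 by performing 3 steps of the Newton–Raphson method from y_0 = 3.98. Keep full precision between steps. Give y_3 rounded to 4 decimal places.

3.2237

f'(y) = 3y^2
y_0 = 3.980000: f = 29.544792, f' = 47.521200 → y_1 = 3.980000 - (29.544792)/(47.521200) = 3.358282
y_1 = 3.358282: f = 4.374894, f' = 33.834171 → y_2 = 3.358282 - (4.374894)/(33.834171) = 3.228978
y_2 = 3.228978: f = 0.166285, f' = 31.278894 → y_3 = 3.228978 - (0.166285)/(31.278894) = 3.223662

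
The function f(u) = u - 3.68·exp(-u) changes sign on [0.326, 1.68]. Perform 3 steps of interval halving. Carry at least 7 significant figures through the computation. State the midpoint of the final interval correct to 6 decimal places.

f(0.326000) = -2.330243, f(1.680000) = 0.994144 (opposite signs)
step 1: m = 1.003000, f(m) = -0.346741 < 0 → root in [1.003000, 1.680000]
step 2: m = 1.341500, f(m) = 0.379352 > 0 → root in [1.003000, 1.341500]
step 3: m = 1.172250, f(m) = 0.032667 > 0 → root in [1.003000, 1.172250]
Midpoint of [1.003000, 1.172250] = 1.087625

1.087625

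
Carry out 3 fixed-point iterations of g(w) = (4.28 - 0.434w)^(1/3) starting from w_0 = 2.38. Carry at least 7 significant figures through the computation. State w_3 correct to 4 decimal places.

w_1 = g(2.380000) = 1.480804
w_2 = g(1.480804) = 1.537898
w_3 = g(1.537898) = 1.534398

1.5344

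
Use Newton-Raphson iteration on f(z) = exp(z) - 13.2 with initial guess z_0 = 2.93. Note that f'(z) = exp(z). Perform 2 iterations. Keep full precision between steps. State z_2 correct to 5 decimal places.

Newton update: z ← z − f(z)/f'(z).
z_0 = 2.930000: f = 5.527630, f' = 18.727630 → z_1 = 2.930000 - (5.527630)/(18.727630) = 2.634841
z_1 = 2.634841: f = 0.741094, f' = 13.941094 → z_2 = 2.634841 - (0.741094)/(13.941094) = 2.581682

2.58168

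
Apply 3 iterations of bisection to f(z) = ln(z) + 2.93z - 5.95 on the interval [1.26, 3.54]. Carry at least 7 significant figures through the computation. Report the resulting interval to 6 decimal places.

[1.545000, 1.830000]

f(1.260000) = -2.027088, f(3.540000) = 5.686327 (opposite signs)
step 1: m = 2.400000, f(m) = 1.957469 > 0 → root in [1.260000, 2.400000]
step 2: m = 1.830000, f(m) = 0.016216 > 0 → root in [1.260000, 1.830000]
step 3: m = 1.545000, f(m) = -0.988126 < 0 → root in [1.545000, 1.830000]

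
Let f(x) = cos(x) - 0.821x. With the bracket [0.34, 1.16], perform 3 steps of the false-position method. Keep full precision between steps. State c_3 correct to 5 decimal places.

0.82565

f(0.340000) = 0.663615, f(1.160000) = -0.553020
step 1: c = 0.787270, f(c) = 0.059434 > 0 → new bracket [0.787270, 1.160000]
step 2: c = 0.823440, f(c) = 0.003658 > 0 → new bracket [0.823440, 1.160000]
step 3: c = 0.825651, f(c) = 0.000218 > 0 → new bracket [0.825651, 1.160000]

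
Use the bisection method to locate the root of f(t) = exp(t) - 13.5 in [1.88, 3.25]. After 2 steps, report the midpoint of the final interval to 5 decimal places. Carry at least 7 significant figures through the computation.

f(1.880000) = -6.946495, f(3.250000) = 12.290340 (opposite signs)
step 1: m = 2.565000, f(m) = -0.499342 < 0 → root in [2.565000, 3.250000]
step 2: m = 2.907500, f(m) = 4.810964 > 0 → root in [2.565000, 2.907500]
Midpoint of [2.565000, 2.907500] = 2.736250

2.73625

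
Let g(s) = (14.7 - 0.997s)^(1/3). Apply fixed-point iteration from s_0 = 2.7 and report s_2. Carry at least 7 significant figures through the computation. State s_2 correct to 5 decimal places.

s_1 = g(2.700000) = 2.289943
s_2 = g(2.289943) = 2.315642

2.31564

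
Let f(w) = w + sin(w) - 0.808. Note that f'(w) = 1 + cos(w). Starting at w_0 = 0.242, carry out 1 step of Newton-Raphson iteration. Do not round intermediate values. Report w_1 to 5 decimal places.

0.40759

w_0 = 0.242000: f = -0.326355, f' = 1.970861 → w_1 = 0.242000 - (-0.326355)/(1.970861) = 0.407590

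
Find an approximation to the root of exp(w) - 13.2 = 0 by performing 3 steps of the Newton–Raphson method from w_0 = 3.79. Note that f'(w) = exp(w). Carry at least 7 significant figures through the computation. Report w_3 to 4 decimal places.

2.5860

w_0 = 3.790000: f = 31.056400, f' = 44.256400 → w_1 = 3.790000 - (31.056400)/(44.256400) = 3.088262
w_1 = 3.088262: f = 8.738914, f' = 21.938914 → w_2 = 3.088262 - (8.738914)/(21.938914) = 2.689933
w_2 = 2.689933: f = 1.530683, f' = 14.730683 → w_3 = 2.689933 - (1.530683)/(14.730683) = 2.586021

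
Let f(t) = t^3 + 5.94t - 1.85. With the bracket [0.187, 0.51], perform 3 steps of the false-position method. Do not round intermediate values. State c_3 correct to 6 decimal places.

0.306591

f(0.187000) = -0.732681, f(0.510000) = 1.312051
step 1: c = 0.302739, f(c) = -0.023982 < 0 → new bracket [0.302739, 0.510000]
step 2: c = 0.306460, f(c) = -0.000848 < 0 → new bracket [0.306460, 0.510000]
step 3: c = 0.306591, f(c) = -0.000030 < 0 → new bracket [0.306591, 0.510000]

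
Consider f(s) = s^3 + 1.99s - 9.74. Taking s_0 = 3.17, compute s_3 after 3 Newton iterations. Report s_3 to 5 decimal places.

f'(s) = 3s^2 + 1.99
s_0 = 3.170000: f = 28.423313, f' = 32.136700 → s_1 = 3.170000 - (28.423313)/(32.136700) = 2.285550
s_1 = 2.285550: f = 6.747356, f' = 17.661213 → s_2 = 2.285550 - (6.747356)/(17.661213) = 1.903506
s_2 = 1.903506: f = 0.945017, f' = 12.860005 → s_3 = 1.903506 - (0.945017)/(12.860005) = 1.830021

1.83002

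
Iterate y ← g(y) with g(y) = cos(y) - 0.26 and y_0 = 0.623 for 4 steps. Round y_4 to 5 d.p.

y_1 = g(0.623000) = 0.552132
y_2 = g(0.552132) = 0.591408
y_3 = g(0.591408) = 0.570156
y_4 = g(0.570156) = 0.581817

0.58182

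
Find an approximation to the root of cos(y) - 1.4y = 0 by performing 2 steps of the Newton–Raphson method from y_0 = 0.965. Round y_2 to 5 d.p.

f'(y) = -sin(y) - 1.4
y_0 = 0.965000: f = -0.781583, f' = -2.222049 → y_1 = 0.965000 - (-0.781583)/(-2.222049) = 0.613260
y_1 = 0.613260: f = -0.040788, f' = -1.975537 → y_2 = 0.613260 - (-0.040788)/(-1.975537) = 0.592614

0.59261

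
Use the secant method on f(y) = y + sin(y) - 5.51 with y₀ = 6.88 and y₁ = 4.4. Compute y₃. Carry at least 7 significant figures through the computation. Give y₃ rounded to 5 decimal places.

f(y_0) = 1.932011, f(y_1) = -2.061602
y_2 = 4.400000 - (-2.061602)·(4.400000 - 6.880000)/(-2.061602 - (1.932011)) = 5.680238; f(y_2) = -0.396835
y_3 = 5.680238 - (-0.396835)·(5.680238 - 4.400000)/(-0.396835 - (-2.061602)) = 5.985412; f(y_3) = 0.182019

5.98541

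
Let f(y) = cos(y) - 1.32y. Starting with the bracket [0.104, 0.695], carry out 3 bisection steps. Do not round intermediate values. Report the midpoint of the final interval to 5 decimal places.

0.58419

f(0.104000) = 0.857317, f(0.695000) = -0.149346 (opposite signs)
step 1: m = 0.399500, f(m) = 0.393916 > 0 → root in [0.399500, 0.695000]
step 2: m = 0.547250, f(m) = 0.131589 > 0 → root in [0.547250, 0.695000]
step 3: m = 0.621125, f(m) = -0.006661 < 0 → root in [0.547250, 0.621125]
Midpoint of [0.547250, 0.621125] = 0.584187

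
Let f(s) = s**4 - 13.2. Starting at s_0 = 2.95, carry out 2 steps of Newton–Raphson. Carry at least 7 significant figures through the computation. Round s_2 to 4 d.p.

f'(s) = 4s**3
s_0 = 2.950000: f = 62.533506, f' = 102.689500 → s_1 = 2.950000 - (62.533506)/(102.689500) = 2.341043
s_1 = 2.341043: f = 16.835678, f' = 51.320169 → s_2 = 2.341043 - (16.835678)/(51.320169) = 2.012991

2.0130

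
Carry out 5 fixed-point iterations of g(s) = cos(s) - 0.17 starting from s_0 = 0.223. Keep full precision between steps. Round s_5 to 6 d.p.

s_1 = g(0.223000) = 0.805238
s_2 = g(0.805238) = 0.522939
s_3 = g(0.522939) = 0.696355
s_4 = g(0.696355) = 0.597185
s_5 = g(0.597185) = 0.656922

0.656922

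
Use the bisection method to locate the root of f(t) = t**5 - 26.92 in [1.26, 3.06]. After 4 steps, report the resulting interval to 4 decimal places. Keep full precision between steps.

f(1.260000) = -23.744203, f(3.060000) = 241.371635 (opposite signs)
step 1: m = 2.160000, f(m) = 20.098498 > 0 → root in [1.260000, 2.160000]
step 2: m = 1.710000, f(m) = -12.298883 < 0 → root in [1.710000, 2.160000]
step 3: m = 1.935000, f(m) = 0.207192 > 0 → root in [1.710000, 1.935000]
step 4: m = 1.822500, f(m) = -6.813444 < 0 → root in [1.822500, 1.935000]

[1.8225, 1.9350]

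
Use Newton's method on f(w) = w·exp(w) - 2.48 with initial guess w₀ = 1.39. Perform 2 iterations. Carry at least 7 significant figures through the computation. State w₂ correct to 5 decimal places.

0.96355

Newton update: w ← w − f(w)/f'(w).
f'(w) = (w + 1)·exp(w)
w_0 = 1.390000: f = 3.100642, f' = 9.595492 → w_1 = 1.390000 - (3.100642)/(9.595492) = 1.066865
w_1 = 1.066865: f = 0.620579, f' = 6.006833 → w_2 = 1.066865 - (0.620579)/(6.006833) = 0.963553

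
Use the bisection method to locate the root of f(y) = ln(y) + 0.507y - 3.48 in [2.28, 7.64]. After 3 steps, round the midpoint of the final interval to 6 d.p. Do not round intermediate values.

f(2.280000) = -1.499865, f(7.640000) = 2.426878 (opposite signs)
step 1: m = 4.960000, f(m) = 0.636126 > 0 → root in [2.280000, 4.960000]
step 2: m = 3.620000, f(m) = -0.358186 < 0 → root in [3.620000, 4.960000]
step 3: m = 4.290000, f(m) = 0.151317 > 0 → root in [3.620000, 4.290000]
Midpoint of [3.620000, 4.290000] = 3.955000

3.955000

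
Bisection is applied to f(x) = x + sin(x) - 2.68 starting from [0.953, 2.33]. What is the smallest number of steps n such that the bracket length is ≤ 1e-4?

14

Initial width b − a = 2.33 − 0.953 = 1.377000.
After n steps the width is (b−a)/2^n; need (b−a)/2^n ≤ 1e-4.
So n ≥ log₂(1.377000/1e-4) = log₂(13770.0000) ≈ 13.7492.
Hence n = 14.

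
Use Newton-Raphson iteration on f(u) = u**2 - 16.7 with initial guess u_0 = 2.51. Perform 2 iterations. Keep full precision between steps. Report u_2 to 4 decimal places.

f'(u) = 2u
u_0 = 2.510000: f = -10.399900, f' = 5.020000 → u_1 = 2.510000 - (-10.399900)/(5.020000) = 4.581693
u_1 = 4.581693: f = 4.291913, f' = 9.163386 → u_2 = 4.581693 - (4.291913)/(9.163386) = 4.113317

4.1133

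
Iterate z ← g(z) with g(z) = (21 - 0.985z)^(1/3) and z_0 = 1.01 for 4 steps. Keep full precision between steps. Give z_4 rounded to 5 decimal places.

z_1 = g(1.010000) = 2.714651
z_2 = g(2.714651) = 2.636472
z_3 = g(2.636472) = 2.640159
z_4 = g(2.640159) = 2.639986

2.63999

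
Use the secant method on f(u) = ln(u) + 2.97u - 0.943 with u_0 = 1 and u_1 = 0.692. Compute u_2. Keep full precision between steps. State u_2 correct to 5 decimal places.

Secant update: u_(k+1) = u_k − f(u_k)·(u_k − u_(k-1))/(f(u_k) − f(u_(k-1))).
f(u_0) = 2.027000, f(u_1) = 0.744071
u_2 = 0.692000 - (0.744071)·(0.692000 - 1.000000)/(0.744071 - (2.027000)) = 0.513367; f(u_2) = -0.085065

0.51337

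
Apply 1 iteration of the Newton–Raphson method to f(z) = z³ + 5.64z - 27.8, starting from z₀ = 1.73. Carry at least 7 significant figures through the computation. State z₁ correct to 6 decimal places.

2.610043

f'(z) = 3z² + 5.64
z_0 = 1.730000: f = -12.865083, f' = 14.618700 → z_1 = 1.730000 - (-12.865083)/(14.618700) = 2.610043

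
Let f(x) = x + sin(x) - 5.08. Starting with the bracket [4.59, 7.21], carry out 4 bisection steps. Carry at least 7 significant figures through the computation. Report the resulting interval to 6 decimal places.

[5.572500, 5.736250]

f(4.590000) = -1.482520, f(7.210000) = 2.929712 (opposite signs)
step 1: m = 5.900000, f(m) = 0.446123 > 0 → root in [4.590000, 5.900000]
step 2: m = 5.245000, f(m) = -0.696484 < 0 → root in [5.245000, 5.900000]
step 3: m = 5.572500, f(m) = -0.159853 < 0 → root in [5.572500, 5.900000]
step 4: m = 5.736250, f(m) = 0.136178 > 0 → root in [5.572500, 5.736250]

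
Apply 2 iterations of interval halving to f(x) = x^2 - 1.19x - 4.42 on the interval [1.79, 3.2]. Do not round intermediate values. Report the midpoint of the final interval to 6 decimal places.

2.671250

f(1.790000) = -3.346000, f(3.200000) = 2.012000 (opposite signs)
step 1: m = 2.495000, f(m) = -1.164025 < 0 → root in [2.495000, 3.200000]
step 2: m = 2.847500, f(m) = 0.299731 > 0 → root in [2.495000, 2.847500]
Midpoint of [2.495000, 2.847500] = 2.671250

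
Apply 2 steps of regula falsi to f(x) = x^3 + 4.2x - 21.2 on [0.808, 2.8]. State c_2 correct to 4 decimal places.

False-position update: c = (a·f(b) − b·f(a))/(f(b) − f(a)); replace the endpoint whose sign matches f(c).
f(0.808000) = -17.278886, f(2.800000) = 12.512000
step 1: c = 1.963372, f(c) = -5.385381 < 0 → new bracket [1.963372, 2.800000]
step 2: c = 2.215116, f(c) = -1.027521 < 0 → new bracket [2.215116, 2.800000]

2.2151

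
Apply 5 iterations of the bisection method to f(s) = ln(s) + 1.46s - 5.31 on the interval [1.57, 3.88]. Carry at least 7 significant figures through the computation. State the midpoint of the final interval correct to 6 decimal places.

2.905469

f(1.570000) = -2.566724, f(3.880000) = 1.710635 (opposite signs)
step 1: m = 2.725000, f(m) = -0.329032 < 0 → root in [2.725000, 3.880000]
step 2: m = 3.302500, f(m) = 0.706330 > 0 → root in [2.725000, 3.302500]
step 3: m = 3.013750, f(m) = 0.193260 > 0 → root in [2.725000, 3.013750]
step 4: m = 2.869375, f(m) = -0.066618 < 0 → root in [2.869375, 3.013750]
step 5: m = 2.941562, f(m) = 0.063622 > 0 → root in [2.869375, 2.941562]
Midpoint of [2.869375, 2.941562] = 2.905469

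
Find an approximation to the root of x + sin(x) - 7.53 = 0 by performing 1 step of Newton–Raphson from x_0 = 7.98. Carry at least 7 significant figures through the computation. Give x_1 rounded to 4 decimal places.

f'(x) = 1 + cos(x)
x_0 = 7.980000: f = 1.442070, f' = 0.874315 → x_1 = 7.980000 - (1.442070)/(0.874315) = 6.330628

6.3306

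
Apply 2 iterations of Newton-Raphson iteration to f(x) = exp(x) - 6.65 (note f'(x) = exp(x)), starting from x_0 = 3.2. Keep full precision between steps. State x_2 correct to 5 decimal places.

2.03296

x_0 = 3.200000: f = 17.882530, f' = 24.532530 → x_1 = 3.200000 - (17.882530)/(24.532530) = 2.471069
x_1 = 2.471069: f = 5.185088, f' = 11.835088 → x_2 = 2.471069 - (5.185088)/(11.835088) = 2.032957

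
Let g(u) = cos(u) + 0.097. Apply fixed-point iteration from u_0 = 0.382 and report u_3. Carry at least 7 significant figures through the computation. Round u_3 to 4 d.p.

0.9131

u_1 = g(0.382000) = 1.024921
u_2 = g(1.024921) = 0.616166
u_3 = g(0.616166) = 0.913100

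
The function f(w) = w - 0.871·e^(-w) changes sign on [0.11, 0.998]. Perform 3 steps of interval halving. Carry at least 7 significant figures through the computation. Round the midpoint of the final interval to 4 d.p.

f(0.110000) = -0.670272, f(0.998000) = 0.676936 (opposite signs)
step 1: m = 0.554000, f(m) = 0.053483 > 0 → root in [0.110000, 0.554000]
step 2: m = 0.332000, f(m) = -0.292931 < 0 → root in [0.332000, 0.554000]
step 3: m = 0.443000, f(m) = -0.116275 < 0 → root in [0.443000, 0.554000]
Midpoint of [0.443000, 0.554000] = 0.498500

0.4985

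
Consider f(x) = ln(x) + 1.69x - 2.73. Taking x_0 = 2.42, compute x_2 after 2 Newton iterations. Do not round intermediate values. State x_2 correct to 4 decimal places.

1.4111

f'(x) = 1/x + 1.69
x_0 = 2.420000: f = 2.243568, f' = 2.103223 → x_1 = 2.420000 - (2.243568)/(2.103223) = 1.353272
x_1 = 1.353272: f = -0.140446, f' = 2.428950 → x_2 = 1.353272 - (-0.140446)/(2.428950) = 1.411093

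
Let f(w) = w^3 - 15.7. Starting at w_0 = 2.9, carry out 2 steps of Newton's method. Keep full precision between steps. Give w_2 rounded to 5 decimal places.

f'(w) = 3w^2
w_0 = 2.900000: f = 8.689000, f' = 25.230000 → w_1 = 2.900000 - (8.689000)/(25.230000) = 2.555608
w_1 = 2.555608: f = 0.991022, f' = 19.593403 → w_2 = 2.555608 - (0.991022)/(19.593403) = 2.505029

2.50503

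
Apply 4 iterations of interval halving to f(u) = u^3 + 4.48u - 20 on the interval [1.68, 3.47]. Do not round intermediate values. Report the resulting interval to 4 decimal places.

f(1.680000) = -7.731968, f(3.470000) = 37.327523 (opposite signs)
step 1: m = 2.575000, f(m) = 8.609859 > 0 → root in [1.680000, 2.575000]
step 2: m = 2.127500, f(m) = -0.839190 < 0 → root in [2.127500, 2.575000]
step 3: m = 2.351250, f(m) = 3.532195 > 0 → root in [2.127500, 2.351250]
step 4: m = 2.239375, f(m) = 1.262419 > 0 → root in [2.127500, 2.239375]

[2.1275, 2.2394]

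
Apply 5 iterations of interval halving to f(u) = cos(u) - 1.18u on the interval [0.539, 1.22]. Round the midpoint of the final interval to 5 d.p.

f(0.539000) = 0.222202, f(1.220000) = -1.095954 (opposite signs)
step 1: m = 0.879500, f(m) = -0.400274 < 0 → root in [0.539000, 0.879500]
step 2: m = 0.709250, f(m) = -0.078064 < 0 → root in [0.539000, 0.709250]
step 3: m = 0.624125, f(m) = 0.075007 > 0 → root in [0.624125, 0.709250]
step 4: m = 0.666687, f(m) = -0.000817 < 0 → root in [0.624125, 0.666687]
step 5: m = 0.645406, f(m) = 0.037276 > 0 → root in [0.645406, 0.666687]
Midpoint of [0.645406, 0.666687] = 0.656047

0.65605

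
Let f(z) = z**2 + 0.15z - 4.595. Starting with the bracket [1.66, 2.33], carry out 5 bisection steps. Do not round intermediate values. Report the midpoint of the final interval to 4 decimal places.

2.0683

f(1.660000) = -1.590400, f(2.330000) = 1.183400 (opposite signs)
step 1: m = 1.995000, f(m) = -0.315725 < 0 → root in [1.995000, 2.330000]
step 2: m = 2.162500, f(m) = 0.405781 > 0 → root in [1.995000, 2.162500]
step 3: m = 2.078750, f(m) = 0.038014 > 0 → root in [1.995000, 2.078750]
step 4: m = 2.036875, f(m) = -0.140609 < 0 → root in [2.036875, 2.078750]
step 5: m = 2.057813, f(m) = -0.051736 < 0 → root in [2.057813, 2.078750]
Midpoint of [2.057813, 2.078750] = 2.068281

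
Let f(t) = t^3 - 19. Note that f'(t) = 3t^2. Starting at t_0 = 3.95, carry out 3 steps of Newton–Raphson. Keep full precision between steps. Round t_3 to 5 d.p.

2.66909

t_0 = 3.950000: f = 42.629875, f' = 46.807500 → t_1 = 3.950000 - (42.629875)/(46.807500) = 3.039251
t_1 = 3.039251: f = 9.073708, f' = 27.711143 → t_2 = 3.039251 - (9.073708)/(27.711143) = 2.711812
t_2 = 2.711812: f = 0.942465, f' = 22.061776 → t_3 = 2.711812 - (0.942465)/(22.061776) = 2.669093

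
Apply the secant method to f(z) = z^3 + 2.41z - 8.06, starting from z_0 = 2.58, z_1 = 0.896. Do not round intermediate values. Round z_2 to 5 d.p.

f(z_0) = 15.331312, f(z_1) = -5.181317
z_2 = 0.896000 - (-5.181317)·(0.896000 - 2.580000)/(-5.181317 - (15.331312)) = 1.321364; f(z_2) = -2.568406

1.32136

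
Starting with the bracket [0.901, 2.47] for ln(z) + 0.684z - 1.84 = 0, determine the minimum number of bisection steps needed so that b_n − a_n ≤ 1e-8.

Initial width b − a = 2.47 − 0.901 = 1.569000.
After n steps the width is (b−a)/2^n; need (b−a)/2^n ≤ 1e-8.
So n ≥ log₂(1.569000/1e-8) = log₂(156900000.0000) ≈ 27.2253.
Hence n = 28.

28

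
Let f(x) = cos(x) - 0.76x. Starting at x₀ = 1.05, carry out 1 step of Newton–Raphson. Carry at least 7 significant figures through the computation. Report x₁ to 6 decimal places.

0.865396

f'(x) = -sin(x) - 0.76
x_0 = 1.050000: f = -0.300429, f' = -1.627423 → x_1 = 1.050000 - (-0.300429)/(-1.627423) = 0.865396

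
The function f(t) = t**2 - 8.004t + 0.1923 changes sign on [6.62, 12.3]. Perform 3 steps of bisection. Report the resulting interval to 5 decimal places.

f(6.620000) = -8.969780, f(12.300000) = 53.033100 (opposite signs)
step 1: m = 9.460000, f(m) = 13.966060 > 0 → root in [6.620000, 9.460000]
step 2: m = 8.040000, f(m) = 0.481740 > 0 → root in [6.620000, 8.040000]
step 3: m = 7.330000, f(m) = -4.748120 < 0 → root in [7.330000, 8.040000]

[7.33000, 8.04000]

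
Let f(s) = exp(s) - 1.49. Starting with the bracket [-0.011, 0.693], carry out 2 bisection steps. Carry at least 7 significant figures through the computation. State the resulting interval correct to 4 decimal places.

[0.3410, 0.5170]

f(-0.011000) = -0.500940, f(0.693000) = 0.509706 (opposite signs)
step 1: m = 0.341000, f(m) = -0.083647 < 0 → root in [0.341000, 0.693000]
step 2: m = 0.517000, f(m) = 0.186989 > 0 → root in [0.341000, 0.517000]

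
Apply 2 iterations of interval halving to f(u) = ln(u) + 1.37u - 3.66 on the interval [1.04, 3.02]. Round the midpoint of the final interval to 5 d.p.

f(1.040000) = -2.195979, f(3.020000) = 1.582657 (opposite signs)
step 1: m = 2.030000, f(m) = -0.170864 < 0 → root in [2.030000, 3.020000]
step 2: m = 2.525000, f(m) = 0.725491 > 0 → root in [2.030000, 2.525000]
Midpoint of [2.030000, 2.525000] = 2.277500

2.27750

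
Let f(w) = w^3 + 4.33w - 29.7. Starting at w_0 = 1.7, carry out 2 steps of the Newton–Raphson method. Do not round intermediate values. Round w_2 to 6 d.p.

2.679535

Newton update: w ← w − f(w)/f'(w).
f'(w) = 3w^2 + 4.33
w_0 = 1.700000: f = -17.426000, f' = 13.000000 → w_1 = 1.700000 - (-17.426000)/(13.000000) = 3.040462
w_1 = 3.040462: f = 11.572460, f' = 32.063219 → w_2 = 3.040462 - (11.572460)/(32.063219) = 2.679535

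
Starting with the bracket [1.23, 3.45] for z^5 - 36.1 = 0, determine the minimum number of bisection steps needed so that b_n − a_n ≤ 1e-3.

Initial width b − a = 3.45 − 1.23 = 2.220000.
After n steps the width is (b−a)/2^n; need (b−a)/2^n ≤ 1e-3.
So n ≥ log₂(2.220000/1e-3) = log₂(2220.0000) ≈ 11.1163.
Hence n = 12.

12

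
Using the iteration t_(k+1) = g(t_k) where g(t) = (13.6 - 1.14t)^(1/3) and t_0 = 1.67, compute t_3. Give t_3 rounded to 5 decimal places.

2.22827

t_1 = g(1.670000) = 2.269943
t_2 = g(2.269943) = 2.224806
t_3 = g(2.224806) = 2.228266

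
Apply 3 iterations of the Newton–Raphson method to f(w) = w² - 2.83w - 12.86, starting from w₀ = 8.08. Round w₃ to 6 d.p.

f'(w) = 2w - 2.83
w_0 = 8.080000: f = 29.560000, f' = 13.330000 → w_1 = 8.080000 - (29.560000)/(13.330000) = 5.862446
w_1 = 5.862446: f = 4.917547, f' = 8.894891 → w_2 = 5.862446 - (4.917547)/(8.894891) = 5.309595
w_2 = 5.309595: f = 0.305644, f' = 7.789190 → w_3 = 5.309595 - (0.305644)/(7.789190) = 5.270355

5.270355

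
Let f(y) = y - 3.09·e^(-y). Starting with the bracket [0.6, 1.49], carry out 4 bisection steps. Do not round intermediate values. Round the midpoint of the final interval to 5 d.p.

1.07281

f(0.600000) = -1.095828, f(1.490000) = 0.793598 (opposite signs)
step 1: m = 1.045000, f(m) = -0.041728 < 0 → root in [1.045000, 1.490000]
step 2: m = 1.267500, f(m) = 0.397558 > 0 → root in [1.045000, 1.267500]
step 3: m = 1.156250, f(m) = 0.183938 > 0 → root in [1.045000, 1.156250]
step 4: m = 1.100625, f(m) = 0.072696 > 0 → root in [1.045000, 1.100625]
Midpoint of [1.045000, 1.100625] = 1.072812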